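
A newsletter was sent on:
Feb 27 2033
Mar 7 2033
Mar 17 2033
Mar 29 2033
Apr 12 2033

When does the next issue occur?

Apr 28 2033

Intervals are 8, 10, 12, 14 days — an arithmetic progression with common difference 2.
Next gap: 16 days. Apr 12 2033 + 16 days = Apr 28 2033.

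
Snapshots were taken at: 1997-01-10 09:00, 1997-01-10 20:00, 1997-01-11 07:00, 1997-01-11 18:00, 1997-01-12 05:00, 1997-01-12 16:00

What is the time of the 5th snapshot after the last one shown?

Spacing: 11, 11, 11, 11, 11 h — constant 11 h.
1997-01-12 16:00 + 11 h = 1997-01-13 03:00.
1997-01-13 03:00 + 11 h = 1997-01-13 14:00.
1997-01-13 14:00 + 11 h = 1997-01-14 01:00.
1997-01-14 01:00 + 11 h = 1997-01-14 12:00.
1997-01-14 12:00 + 11 h = 1997-01-14 23:00.

1997-01-14 23:00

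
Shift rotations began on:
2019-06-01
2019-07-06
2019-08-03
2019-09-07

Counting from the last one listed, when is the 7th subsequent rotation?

2020-04-04

All dates are Saturdays, 35, 28, 35 days apart.
Specifically, the 1st Saturday of each month.
1st Saturday of October 2019: 2019-10-05.
1st Saturday of November 2019: 2019-11-02.
1st Saturday of December 2019: 2019-12-07.
January 2020 — 1st Saturday is 2020-01-04.
February 2020 — 1st Saturday is 2020-02-01.
1st Saturday of March 2020: 2020-03-07.
1st Saturday of April 2020: 2020-04-04.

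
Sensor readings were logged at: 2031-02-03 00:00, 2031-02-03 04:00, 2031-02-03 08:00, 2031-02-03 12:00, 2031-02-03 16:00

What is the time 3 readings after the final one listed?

Gaps: 4, 4, 4, 4 hours — each event is 4 hours after the previous one.
2031-02-03 16:00 + 4 h = 2031-02-03 20:00.
2031-02-03 20:00 + 4 h = 2031-02-04 00:00.
2031-02-04 00:00 + 4 h = 2031-02-04 04:00.

2031-02-04 04:00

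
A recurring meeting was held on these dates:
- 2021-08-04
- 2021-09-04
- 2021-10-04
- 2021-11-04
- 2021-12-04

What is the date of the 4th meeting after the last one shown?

2022-04-04

Each date is the 4th; the gaps (31, 30, 31, 30) track the month lengths.
The rule is the 4th of each month.
Next: January 2022 → 2022-01-04.
Next: February 2022 → 2022-02-04.
Next: March 2022 → 2022-03-04.
Next: April 2022 → 2022-04-04.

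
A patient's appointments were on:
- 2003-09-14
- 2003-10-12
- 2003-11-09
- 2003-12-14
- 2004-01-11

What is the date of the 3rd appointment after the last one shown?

2004-04-11

All dates are Sundays, 28, 28, 35, 28 days apart.
Specifically, the 2nd Sunday of each month.
2nd Sunday of February 2004: 2004-02-08.
March 2004 — 2nd Sunday is 2004-03-14.
2nd Sunday of April 2004: 2004-04-11.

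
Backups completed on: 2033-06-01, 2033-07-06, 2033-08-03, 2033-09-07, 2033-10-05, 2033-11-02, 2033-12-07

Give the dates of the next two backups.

2034-01-04, 2034-02-01

All dates are Wednesdays, 35, 28, 35, 28, 28, 35 days apart.
Specifically, the 1st Wednesday of each month.
1st Wednesday of January 2034: 2034-01-04.
February 2034 — 1st Wednesday is 2034-02-01.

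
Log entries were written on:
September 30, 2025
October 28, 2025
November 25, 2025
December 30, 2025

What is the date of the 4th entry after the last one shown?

April 28, 2026

These are Tuesdays with 28, 28, 35-day gaps.
Each is the final Tuesday of its month — September 30, 2025 is past the 28th, so '4th Tuesday' doesn't fit.
January 2026 ends with Tuesday January 27, 2026.
Last Tuesday of February 2026: February 24, 2026.
March 2026 ends with Tuesday March 31, 2026.
Last Tuesday of April 2026: April 28, 2026.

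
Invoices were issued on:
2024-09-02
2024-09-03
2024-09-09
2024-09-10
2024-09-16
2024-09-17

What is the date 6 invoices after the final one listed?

2024-10-08

Gaps: 1, 6, 1, 6, 1 days — not constant, but cyclic with period 2.
The events fall on every Monday and Tuesday.
Next Monday: 2024-09-23.
The following Tuesday is 2024-09-24.
Next Monday: 2024-09-30.
The following Tuesday is 2024-10-01.
The following Monday is 2024-10-07.
Next Tuesday: 2024-10-08.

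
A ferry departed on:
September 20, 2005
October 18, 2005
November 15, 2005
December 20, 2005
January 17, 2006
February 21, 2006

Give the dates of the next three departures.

These are Tuesdays at 28- or 35-day spacing (28, 28, 35, 28, 35).
The pattern: 3rd Tuesday of the month.
3rd Tuesday of March 2006: March 21, 2006.
3rd Tuesday of April 2006: April 18, 2006.
May 2006 — 3rd Tuesday is May 16, 2006.

March 21, 2006; April 18, 2006; May 16, 2006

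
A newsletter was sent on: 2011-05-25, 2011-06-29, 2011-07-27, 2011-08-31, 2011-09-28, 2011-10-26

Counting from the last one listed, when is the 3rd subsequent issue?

2012-01-25

Every date is a Wednesday; gaps 35, 28, 35, 28, 28 days.
Each is the last Wednesday of its month (at least one falls on the 29th or later, ruling out '4th Wednesday').
November 2011 ends with Wednesday 2011-11-30.
December 2011 ends with Wednesday 2011-12-28.
January 2012 ends with Wednesday 2012-01-25.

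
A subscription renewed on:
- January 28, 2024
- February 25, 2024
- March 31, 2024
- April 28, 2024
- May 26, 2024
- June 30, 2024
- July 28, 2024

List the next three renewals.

August 25, 2024; September 29, 2024; October 27, 2024

These are Sundays with 28, 35, 28, 28, 35, 28-day gaps.
Each is the final Sunday of its month — March 31, 2024 is past the 28th, so '4th Sunday' doesn't fit.
Last Sunday of August 2024: August 25, 2024.
Last Sunday of September 2024: September 29, 2024.
October 2024 ends with Sunday October 27, 2024.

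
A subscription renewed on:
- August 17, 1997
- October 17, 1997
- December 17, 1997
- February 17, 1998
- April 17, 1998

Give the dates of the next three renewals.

June 17, 1998; August 17, 1998; October 17, 1998

Each date is the 17th; the gaps (61, 61, 62, 59) track the month lengths.
The rule is the 17th of every 2 months.
June 1998: June 17, 1998.
Next: August 1998 → August 17, 1998.
October 1998: October 17, 1998.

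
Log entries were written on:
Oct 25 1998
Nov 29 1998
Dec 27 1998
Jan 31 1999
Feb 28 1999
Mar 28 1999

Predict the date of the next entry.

Apr 25 1999

Every date is a Sunday; gaps 35, 28, 35, 28, 28 days.
Each is the last Sunday of its month (at least one falls on the 29th or later, ruling out '4th Sunday').
April 1999 ends with Sunday Apr 25 1999.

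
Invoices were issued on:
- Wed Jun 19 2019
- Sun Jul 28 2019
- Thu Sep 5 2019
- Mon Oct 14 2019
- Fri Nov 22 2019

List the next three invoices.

Every event comes 39 days after the last (39, 39, 39, 39).
Fri Nov 22 2019 + 39 days = Tue Dec 31 2019.
Tue Dec 31 2019 + 39 days = Sat Feb 8 2020.
Sat Feb 8 2020 + 39 days = Wed Mar 18 2020.

Tue Dec 31 2019, Sat Feb 8 2020, Wed Mar 18 2020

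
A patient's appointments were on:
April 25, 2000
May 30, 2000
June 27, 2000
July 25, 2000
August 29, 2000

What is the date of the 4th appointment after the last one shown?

These are Tuesdays with 35, 28, 28, 35-day gaps.
Each is the final Tuesday of its month — May 30, 2000 is past the 28th, so '4th Tuesday' doesn't fit.
Last Tuesday of September 2000: September 26, 2000.
Last Tuesday of October 2000: October 31, 2000.
November 2000 ends with Tuesday November 28, 2000.
Last Tuesday of December 2000: December 26, 2000.

December 26, 2000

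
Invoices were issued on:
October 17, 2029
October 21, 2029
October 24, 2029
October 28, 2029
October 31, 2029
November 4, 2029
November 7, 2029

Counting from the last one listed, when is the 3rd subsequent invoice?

Gaps: 4, 3, 4, 3, 4, 3 days — not constant, but cyclic with period 2.
The events fall on every Wednesday and Sunday.
Next Sunday: November 11, 2029.
Next Wednesday: November 14, 2029.
Next Sunday: November 18, 2029.

November 18, 2029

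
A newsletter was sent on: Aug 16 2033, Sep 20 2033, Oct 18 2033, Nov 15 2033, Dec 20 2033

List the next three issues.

All dates are Tuesdays, 35, 28, 28, 35 days apart.
Specifically, the 3rd Tuesday of each month.
3rd Tuesday of January 2034: Jan 17 2034.
3rd Tuesday of February 2034: Feb 21 2034.
March 2034 — 3rd Tuesday is Mar 21 2034.

Jan 17 2034, Feb 21 2034, Mar 21 2034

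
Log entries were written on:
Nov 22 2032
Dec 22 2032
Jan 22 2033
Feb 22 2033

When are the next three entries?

Gaps: 30, 31, 31 days — not constant. Every event is on the 22nd of the month.
Pattern: the 22nd of each month.
Next: March 2033 → Mar 22 2033.
Next: April 2033 → Apr 22 2033.
Next: May 2033 → May 22 2033.

Mar 22 2033, Apr 22 2033, May 22 2033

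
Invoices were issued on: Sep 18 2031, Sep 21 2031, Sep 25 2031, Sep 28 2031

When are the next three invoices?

The gap pattern 3, 4, 3 repeats every 2 events.
These are the Thursdays and Sundays of each week.
The following Thursday is Oct 2 2031.
Next Sunday: Oct 5 2031.
The following Thursday is Oct 9 2031.

Oct 2 2031, Oct 5 2031, Oct 9 2031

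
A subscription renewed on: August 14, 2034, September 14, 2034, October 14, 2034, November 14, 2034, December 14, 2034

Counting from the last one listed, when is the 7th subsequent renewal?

The day-of-month is always 14 (31, 30, 31, 30 days between events).
So this recurs on the 14th of each month.
Next: January 2035 → January 14, 2035.
Next: February 2035 → February 14, 2035.
Next: March 2035 → March 14, 2035.
April 2035: April 14, 2035.
May 2035: May 14, 2035.
June 2035: June 14, 2035.
July 2035: July 14, 2035.

July 14, 2035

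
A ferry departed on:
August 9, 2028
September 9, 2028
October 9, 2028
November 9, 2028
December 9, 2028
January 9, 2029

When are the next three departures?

February 9, 2029; March 9, 2029; April 9, 2029

Gaps: 31, 30, 31, 30, 31 days — not constant. Every event is on the 9th of the month.
Pattern: the 9th of each month.
Next: February 2029 → February 9, 2029.
March 2029: March 9, 2029.
Next: April 2029 → April 9, 2029.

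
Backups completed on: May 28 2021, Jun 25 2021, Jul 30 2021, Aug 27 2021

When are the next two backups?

These are Fridays with 28, 35, 28-day gaps.
Each is the final Friday of its month — Jul 30 2021 is past the 28th, so '4th Friday' doesn't fit.
Last Friday of September 2021: Sep 24 2021.
Last Friday of October 2021: Oct 29 2021.

Sep 24 2021, Oct 29 2021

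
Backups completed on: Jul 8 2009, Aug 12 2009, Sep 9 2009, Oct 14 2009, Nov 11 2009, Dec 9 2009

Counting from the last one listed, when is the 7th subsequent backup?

These are Wednesdays at 28- or 35-day spacing (35, 28, 35, 28, 28).
The pattern: 2nd Wednesday of the month.
January 2010 — 2nd Wednesday is Jan 13 2010.
2nd Wednesday of February 2010: Feb 10 2010.
2nd Wednesday of March 2010: Mar 10 2010.
April 2010 — 2nd Wednesday is Apr 14 2010.
2nd Wednesday of May 2010: May 12 2010.
June 2010 — 2nd Wednesday is Jun 9 2010.
2nd Wednesday of July 2010: Jul 14 2010.

Jul 14 2010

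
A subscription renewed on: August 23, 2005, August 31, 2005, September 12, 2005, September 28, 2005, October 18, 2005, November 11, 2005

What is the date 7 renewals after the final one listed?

The spacing grows by 4 each time: 8, 12, 16, 20, 24 days.
Next gap: 28 days. November 11, 2005 + 28 days = December 9, 2005.
Next gap: 32 days. December 9, 2005 + 32 days = January 10, 2006.
Next gap: 36 days. January 10, 2006 + 36 days = February 15, 2006.
Next gap: 40 days. February 15, 2006 + 40 days = March 27, 2006.
Next gap: 44 days. March 27, 2006 + 44 days = May 10, 2006.
Next gap: 48 days. May 10, 2006 + 48 days = June 27, 2006.
Next gap: 52 days. June 27, 2006 + 52 days = August 18, 2006.

August 18, 2006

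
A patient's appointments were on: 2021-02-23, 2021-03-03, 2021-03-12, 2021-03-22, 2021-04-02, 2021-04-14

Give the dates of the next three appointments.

2021-04-27, 2021-05-11, 2021-05-26

The spacing grows by 1 each time: 8, 9, 10, 11, 12 days.
Next gap: 13 days. 2021-04-14 + 13 days = 2021-04-27.
Next gap: 14 days. 2021-04-27 + 14 days = 2021-05-11.
Next gap: 15 days. 2021-05-11 + 15 days = 2021-05-26.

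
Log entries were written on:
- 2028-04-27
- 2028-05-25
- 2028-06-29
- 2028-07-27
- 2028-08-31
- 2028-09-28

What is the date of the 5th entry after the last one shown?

2029-02-22

Every date is a Thursday; gaps 28, 35, 28, 35, 28 days.
Each is the last Thursday of its month (at least one falls on the 29th or later, ruling out '4th Thursday').
Last Thursday of October 2028: 2028-10-26.
November 2028 ends with Thursday 2028-11-30.
December 2028 ends with Thursday 2028-12-28.
Last Thursday of January 2029: 2029-01-25.
February 2029 ends with Thursday 2029-02-22.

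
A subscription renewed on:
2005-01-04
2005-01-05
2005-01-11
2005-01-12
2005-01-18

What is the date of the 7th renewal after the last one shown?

2005-02-09

Gaps: 1, 6, 1, 6 days — not constant, but cyclic with period 2.
The events fall on every Tuesday and Wednesday.
The following Wednesday is 2005-01-19.
The following Tuesday is 2005-01-25.
The following Wednesday is 2005-01-26.
Next Tuesday: 2005-02-01.
Next Wednesday: 2005-02-02.
The following Tuesday is 2005-02-08.
The following Wednesday is 2005-02-09.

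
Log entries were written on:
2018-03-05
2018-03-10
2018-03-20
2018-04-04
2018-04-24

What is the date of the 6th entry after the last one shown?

Gaps: 5, 10, 15, 20 days — each gap is 5 larger than the previous one.
Next gap: 25 days. 2018-04-24 + 25 days = 2018-05-19.
Next gap: 30 days. 2018-05-19 + 30 days = 2018-06-18.
Next gap: 35 days. 2018-06-18 + 35 days = 2018-07-23.
Next gap: 40 days. 2018-07-23 + 40 days = 2018-09-01.
Next gap: 45 days. 2018-09-01 + 45 days = 2018-10-16.
Next gap: 50 days. 2018-10-16 + 50 days = 2018-12-05.

2018-12-05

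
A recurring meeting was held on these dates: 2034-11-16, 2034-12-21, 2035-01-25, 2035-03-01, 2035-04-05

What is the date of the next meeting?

Gaps between consecutive events: 35, 35, 35, 35 days — a constant 35-day interval.
2035-04-05 + 35 days = 2035-05-10.

2035-05-10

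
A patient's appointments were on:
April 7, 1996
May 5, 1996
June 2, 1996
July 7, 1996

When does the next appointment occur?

August 4, 1996

Gaps: 28, 28, 35 days — a mix of 28 and 35. Every date is a Sunday.
Each is the 1st Sunday of its month.
1st Sunday of August 1996: August 4, 1996.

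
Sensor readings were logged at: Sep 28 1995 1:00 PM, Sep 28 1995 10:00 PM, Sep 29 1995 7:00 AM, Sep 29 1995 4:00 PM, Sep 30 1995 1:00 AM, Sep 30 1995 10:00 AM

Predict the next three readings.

Spacing: 9, 9, 9, 9, 9 h — constant 9 h.
Sep 30 1995 10:00 AM + 9 h = Sep 30 1995 7:00 PM.
Sep 30 1995 7:00 PM + 9 h = Oct 1 1995 4:00 AM.
Oct 1 1995 4:00 AM + 9 h = Oct 1 1995 1:00 PM.

Sep 30 1995 7:00 PM, Oct 1 1995 4:00 AM, Oct 1 1995 1:00 PM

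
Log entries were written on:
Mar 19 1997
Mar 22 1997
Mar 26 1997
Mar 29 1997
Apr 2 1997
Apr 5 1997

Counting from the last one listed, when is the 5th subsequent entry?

The gap pattern 3, 4, 3, 4, 3 repeats every 2 events.
These are the Wednesdays and Saturdays of each week.
The following Wednesday is Apr 9 1997.
The following Saturday is Apr 12 1997.
The following Wednesday is Apr 16 1997.
Next Saturday: Apr 19 1997.
Next Wednesday: Apr 23 1997.

Apr 23 1997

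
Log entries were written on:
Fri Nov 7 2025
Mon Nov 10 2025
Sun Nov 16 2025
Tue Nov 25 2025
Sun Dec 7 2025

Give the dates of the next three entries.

Mon Dec 22 2025, Fri Jan 9 2026, Fri Jan 30 2026

The spacing grows by 3 each time: 3, 6, 9, 12 days.
Next gap: 15 days. Sun Dec 7 2025 + 15 days = Mon Dec 22 2025.
Next gap: 18 days. Mon Dec 22 2025 + 18 days = Fri Jan 9 2026.
Next gap: 21 days. Fri Jan 9 2026 + 21 days = Fri Jan 30 2026.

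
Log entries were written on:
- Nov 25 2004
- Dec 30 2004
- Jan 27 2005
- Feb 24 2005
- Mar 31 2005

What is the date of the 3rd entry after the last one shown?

Jun 30 2005

All Thursdays; the gaps (35, 28, 28, 35) vary with month length.
This is the last Thursday of each month.
April 2005 ends with Thursday Apr 28 2005.
Last Thursday of May 2005: May 26 2005.
Last Thursday of June 2005: Jun 30 2005.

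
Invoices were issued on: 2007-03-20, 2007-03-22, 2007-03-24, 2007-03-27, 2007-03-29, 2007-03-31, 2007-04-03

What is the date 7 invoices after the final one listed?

Gaps: 2, 2, 3, 2, 2, 3 days — not constant, but cyclic with period 3.
The events fall on every Tuesday, Thursday and Saturday.
The following Thursday is 2007-04-05.
The following Saturday is 2007-04-07.
Next Tuesday: 2007-04-10.
Next Thursday: 2007-04-12.
The following Saturday is 2007-04-14.
The following Tuesday is 2007-04-17.
Next Thursday: 2007-04-19.

2007-04-19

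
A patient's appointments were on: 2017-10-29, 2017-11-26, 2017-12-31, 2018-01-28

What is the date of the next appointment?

2018-02-25

Every date is a Sunday; gaps 28, 35, 28 days.
Each is the last Sunday of its month (at least one falls on the 29th or later, ruling out '4th Sunday').
Last Sunday of February 2018: 2018-02-25.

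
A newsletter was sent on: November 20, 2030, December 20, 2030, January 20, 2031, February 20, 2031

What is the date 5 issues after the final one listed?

The day-of-month is always 20 (30, 31, 31 days between events).
So this recurs on the 20th of each month.
March 2031: March 20, 2031.
Next: April 2031 → April 20, 2031.
Next: May 2031 → May 20, 2031.
June 2031: June 20, 2031.
Next: July 2031 → July 20, 2031.

July 20, 2031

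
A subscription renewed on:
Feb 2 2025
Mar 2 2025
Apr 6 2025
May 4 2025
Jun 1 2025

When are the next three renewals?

Jul 6 2025, Aug 3 2025, Sep 7 2025

These are Sundays at 28- or 35-day spacing (28, 35, 28, 28).
The pattern: 1st Sunday of the month.
July 2025 — 1st Sunday is Jul 6 2025.
1st Sunday of August 2025: Aug 3 2025.
1st Sunday of September 2025: Sep 7 2025.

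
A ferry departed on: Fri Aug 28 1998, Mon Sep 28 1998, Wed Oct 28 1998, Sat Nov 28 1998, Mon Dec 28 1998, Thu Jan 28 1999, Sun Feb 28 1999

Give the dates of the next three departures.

Sun Mar 28 1999, Wed Apr 28 1999, Fri May 28 1999

The day-of-month is always 28 (31, 30, 31, 30, 31, 31 days between events).
So this recurs on the 28th of each month.
Next: March 1999 → Sun Mar 28 1999.
April 1999: Wed Apr 28 1999.
Next: May 1999 → Fri May 28 1999.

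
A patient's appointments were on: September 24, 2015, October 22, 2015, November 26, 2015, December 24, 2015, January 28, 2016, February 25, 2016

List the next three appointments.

These are Thursdays at 28- or 35-day spacing (28, 35, 28, 35, 28).
The pattern: 4th Thursday of the month.
March 2016 — 4th Thursday is March 24, 2016.
April 2016 — 4th Thursday is April 28, 2016.
4th Thursday of May 2016: May 26, 2016.

March 24, 2016; April 28, 2016; May 26, 2016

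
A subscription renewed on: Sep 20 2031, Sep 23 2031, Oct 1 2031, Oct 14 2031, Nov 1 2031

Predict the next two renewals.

Nov 24 2031, Dec 22 2031

Intervals are 3, 8, 13, 18 days — an arithmetic progression with common difference 5.
Next gap: 23 days. Nov 1 2031 + 23 days = Nov 24 2031.
Next gap: 28 days. Nov 24 2031 + 28 days = Dec 22 2031.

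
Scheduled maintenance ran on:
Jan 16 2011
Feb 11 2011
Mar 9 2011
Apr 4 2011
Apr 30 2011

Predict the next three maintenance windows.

Gaps between consecutive events: 26, 26, 26, 26 days — a constant 26-day interval.
Apr 30 2011 + 26 days = May 26 2011.
May 26 2011 + 26 days = Jun 21 2011.
Jun 21 2011 + 26 days = Jul 17 2011.

May 26 2011, Jun 21 2011, Jul 17 2011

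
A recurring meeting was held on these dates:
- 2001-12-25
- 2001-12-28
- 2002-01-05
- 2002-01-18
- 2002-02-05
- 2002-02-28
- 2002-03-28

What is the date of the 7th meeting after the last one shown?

2003-02-27

Intervals are 3, 8, 13, 18, 23, 28 days — an arithmetic progression with common difference 5.
Next gap: 33 days. 2002-03-28 + 33 days = 2002-04-30.
Next gap: 38 days. 2002-04-30 + 38 days = 2002-06-07.
Next gap: 43 days. 2002-06-07 + 43 days = 2002-07-20.
Next gap: 48 days. 2002-07-20 + 48 days = 2002-09-06.
Next gap: 53 days. 2002-09-06 + 53 days = 2002-10-29.
Next gap: 58 days. 2002-10-29 + 58 days = 2002-12-26.
Next gap: 63 days. 2002-12-26 + 63 days = 2003-02-27.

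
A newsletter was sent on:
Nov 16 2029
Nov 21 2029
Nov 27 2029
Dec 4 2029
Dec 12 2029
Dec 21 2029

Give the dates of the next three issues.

Dec 31 2029, Jan 11 2030, Jan 23 2030

Gaps: 5, 6, 7, 8, 9 days — each gap is 1 larger than the previous one.
Next gap: 10 days. Dec 21 2029 + 10 days = Dec 31 2029.
Next gap: 11 days. Dec 31 2029 + 11 days = Jan 11 2030.
Next gap: 12 days. Jan 11 2030 + 12 days = Jan 23 2030.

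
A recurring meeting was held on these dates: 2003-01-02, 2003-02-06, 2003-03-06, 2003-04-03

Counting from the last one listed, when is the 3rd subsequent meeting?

Gaps: 35, 28, 28 days — a mix of 28 and 35. Every date is a Thursday.
Each is the 1st Thursday of its month.
May 2003 — 1st Thursday is 2003-05-01.
June 2003 — 1st Thursday is 2003-06-05.
1st Thursday of July 2003: 2003-07-03.

2003-07-03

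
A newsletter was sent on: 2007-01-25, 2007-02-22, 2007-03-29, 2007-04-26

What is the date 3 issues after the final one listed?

2007-07-26

All Thursdays; the gaps (28, 35, 28) vary with month length.
This is the last Thursday of each month.
May 2007 ends with Thursday 2007-05-31.
June 2007 ends with Thursday 2007-06-28.
Last Thursday of July 2007: 2007-07-26.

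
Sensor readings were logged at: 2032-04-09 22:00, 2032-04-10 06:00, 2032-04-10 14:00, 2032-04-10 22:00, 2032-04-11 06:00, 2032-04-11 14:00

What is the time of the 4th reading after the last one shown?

2032-04-12 22:00

The interval is a steady 8 hours (8, 8, 8, 8, 8).
2032-04-11 14:00 + 8 h = 2032-04-11 22:00.
2032-04-11 22:00 + 8 h = 2032-04-12 06:00.
2032-04-12 06:00 + 8 h = 2032-04-12 14:00.
2032-04-12 14:00 + 8 h = 2032-04-12 22:00.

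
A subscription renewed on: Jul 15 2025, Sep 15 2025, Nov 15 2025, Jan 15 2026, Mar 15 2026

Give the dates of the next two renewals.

Gaps: 62, 61, 61, 59 days — not constant. Every event is on the 15th of the month.
Pattern: the 15th of every 2 months.
Next: May 2026 → May 15 2026.
Next: July 2026 → Jul 15 2026.

May 15 2026, Jul 15 2026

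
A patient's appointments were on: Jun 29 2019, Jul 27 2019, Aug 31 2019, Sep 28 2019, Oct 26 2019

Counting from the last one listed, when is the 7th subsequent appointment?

May 30 2020

All Saturdays; the gaps (28, 35, 28, 28) vary with month length.
This is the last Saturday of each month.
Last Saturday of November 2019: Nov 30 2019.
Last Saturday of December 2019: Dec 28 2019.
Last Saturday of January 2020: Jan 25 2020.
February 2020 ends with Saturday Feb 29 2020.
March 2020 ends with Saturday Mar 28 2020.
April 2020 ends with Saturday Apr 25 2020.
May 2020 ends with Saturday May 30 2020.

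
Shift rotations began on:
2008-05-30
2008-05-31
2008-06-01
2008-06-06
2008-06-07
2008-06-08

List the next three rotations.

2008-06-13, 2008-06-14, 2008-06-15

The gap pattern 1, 1, 5, 1, 1 repeats every 3 events.
These are the Fridays, Saturdays and Sundays of each week.
Next Friday: 2008-06-13.
The following Saturday is 2008-06-14.
Next Sunday: 2008-06-15.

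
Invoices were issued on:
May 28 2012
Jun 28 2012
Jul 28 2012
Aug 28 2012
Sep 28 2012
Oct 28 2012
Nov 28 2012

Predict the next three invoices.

Each date is the 28th; the gaps (31, 30, 31, 31, 30, 31) track the month lengths.
The rule is the 28th of each month.
Next: December 2012 → Dec 28 2012.
Next: January 2013 → Jan 28 2013.
Next: February 2013 → Feb 28 2013.

Dec 28 2012, Jan 28 2013, Feb 28 2013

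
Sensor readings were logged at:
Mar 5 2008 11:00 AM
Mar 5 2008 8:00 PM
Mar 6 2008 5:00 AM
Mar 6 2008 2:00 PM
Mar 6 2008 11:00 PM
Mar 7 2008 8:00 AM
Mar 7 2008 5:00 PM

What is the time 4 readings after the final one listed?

Mar 9 2008 5:00 AM

Gaps: 9, 9, 9, 9, 9, 9 hours — each event is 9 hours after the previous one.
Mar 7 2008 5:00 PM + 9 h = Mar 8 2008 2:00 AM.
Mar 8 2008 2:00 AM + 9 h = Mar 8 2008 11:00 AM.
Mar 8 2008 11:00 AM + 9 h = Mar 8 2008 8:00 PM.
Mar 8 2008 8:00 PM + 9 h = Mar 9 2008 5:00 AM.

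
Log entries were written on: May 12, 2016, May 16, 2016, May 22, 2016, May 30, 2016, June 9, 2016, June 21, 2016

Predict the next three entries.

The spacing grows by 2 each time: 4, 6, 8, 10, 12 days.
Next gap: 14 days. June 21, 2016 + 14 days = July 5, 2016.
Next gap: 16 days. July 5, 2016 + 16 days = July 21, 2016.
Next gap: 18 days. July 21, 2016 + 18 days = August 8, 2016.

July 5, 2016; July 21, 2016; August 8, 2016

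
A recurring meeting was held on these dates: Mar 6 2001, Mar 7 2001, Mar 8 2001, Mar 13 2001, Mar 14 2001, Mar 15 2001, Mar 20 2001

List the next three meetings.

Every event lands on a Tuesday or Wednesday or Thursday (gaps cycle 1, 1, 5, 1, 1, 5).
So the schedule is: every Tuesday, Wednesday and Thursday.
The following Wednesday is Mar 21 2001.
The following Thursday is Mar 22 2001.
The following Tuesday is Mar 27 2001.

Mar 21 2001, Mar 22 2001, Mar 27 2001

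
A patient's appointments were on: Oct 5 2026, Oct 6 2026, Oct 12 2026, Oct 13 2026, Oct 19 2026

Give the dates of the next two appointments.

Oct 20 2026, Oct 26 2026

The gap pattern 1, 6, 1, 6 repeats every 2 events.
These are the Mondays and Tuesdays of each week.
Next Tuesday: Oct 20 2026.
The following Monday is Oct 26 2026.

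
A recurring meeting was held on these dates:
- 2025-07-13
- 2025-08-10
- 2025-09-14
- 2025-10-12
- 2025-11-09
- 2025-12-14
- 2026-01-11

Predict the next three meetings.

All dates are Sundays, 28, 35, 28, 28, 35, 28 days apart.
Specifically, the 2nd Sunday of each month.
February 2026 — 2nd Sunday is 2026-02-08.
2nd Sunday of March 2026: 2026-03-08.
2nd Sunday of April 2026: 2026-04-12.

2026-02-08, 2026-03-08, 2026-04-12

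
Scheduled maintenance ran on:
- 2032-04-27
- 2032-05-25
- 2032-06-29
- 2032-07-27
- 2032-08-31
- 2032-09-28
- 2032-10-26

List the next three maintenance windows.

2032-11-30, 2032-12-28, 2033-01-25

Every date is a Tuesday; gaps 28, 35, 28, 35, 28, 28 days.
Each is the last Tuesday of its month (at least one falls on the 29th or later, ruling out '4th Tuesday').
November 2032 ends with Tuesday 2032-11-30.
Last Tuesday of December 2032: 2032-12-28.
Last Tuesday of January 2033: 2033-01-25.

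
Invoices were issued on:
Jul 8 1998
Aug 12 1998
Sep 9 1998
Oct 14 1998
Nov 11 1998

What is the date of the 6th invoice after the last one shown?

May 12 1999

All dates are Wednesdays, 35, 28, 35, 28 days apart.
Specifically, the 2nd Wednesday of each month.
December 1998 — 2nd Wednesday is Dec 9 1998.
2nd Wednesday of January 1999: Jan 13 1999.
2nd Wednesday of February 1999: Feb 10 1999.
2nd Wednesday of March 1999: Mar 10 1999.
2nd Wednesday of April 1999: Apr 14 1999.
May 1999 — 2nd Wednesday is May 12 1999.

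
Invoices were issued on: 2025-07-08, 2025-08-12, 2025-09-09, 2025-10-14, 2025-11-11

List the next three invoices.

2025-12-09, 2026-01-13, 2026-02-10

These are Tuesdays at 28- or 35-day spacing (35, 28, 35, 28).
The pattern: 2nd Tuesday of the month.
2nd Tuesday of December 2025: 2025-12-09.
January 2026 — 2nd Tuesday is 2026-01-13.
2nd Tuesday of February 2026: 2026-02-10.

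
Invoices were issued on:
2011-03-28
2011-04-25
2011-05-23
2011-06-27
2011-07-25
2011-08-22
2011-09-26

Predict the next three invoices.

These are Mondays at 28- or 35-day spacing (28, 28, 35, 28, 28, 35).
The pattern: 4th Monday of the month.
4th Monday of October 2011: 2011-10-24.
November 2011 — 4th Monday is 2011-11-28.
4th Monday of December 2011: 2011-12-26.

2011-10-24, 2011-11-28, 2011-12-26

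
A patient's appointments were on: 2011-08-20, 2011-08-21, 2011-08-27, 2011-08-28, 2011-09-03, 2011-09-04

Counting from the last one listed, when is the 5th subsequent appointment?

2011-09-24

Gaps: 1, 6, 1, 6, 1 days — not constant, but cyclic with period 2.
The events fall on every Saturday and Sunday.
Next Saturday: 2011-09-10.
The following Sunday is 2011-09-11.
Next Saturday: 2011-09-17.
Next Sunday: 2011-09-18.
The following Saturday is 2011-09-24.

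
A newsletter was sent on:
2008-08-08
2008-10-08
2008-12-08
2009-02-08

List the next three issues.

2009-04-08, 2009-06-08, 2009-08-08

The day-of-month is always 8 (61, 61, 62 days between events).
So this recurs on the 8th of every 2 months.
April 2009: 2009-04-08.
June 2009: 2009-06-08.
August 2009: 2009-08-08.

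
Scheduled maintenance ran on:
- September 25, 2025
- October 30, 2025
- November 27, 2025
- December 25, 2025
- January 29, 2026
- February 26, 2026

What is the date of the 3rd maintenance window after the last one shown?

These are Thursdays with 35, 28, 28, 35, 28-day gaps.
Each is the final Thursday of its month — October 30, 2025 is past the 28th, so '4th Thursday' doesn't fit.
Last Thursday of March 2026: March 26, 2026.
Last Thursday of April 2026: April 30, 2026.
May 2026 ends with Thursday May 28, 2026.

May 28, 2026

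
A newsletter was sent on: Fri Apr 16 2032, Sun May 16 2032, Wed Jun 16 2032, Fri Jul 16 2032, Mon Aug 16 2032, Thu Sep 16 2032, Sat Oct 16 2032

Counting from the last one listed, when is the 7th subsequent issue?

Each date is the 16th; the gaps (30, 31, 30, 31, 31, 30) track the month lengths.
The rule is the 16th of each month.
Next: November 2032 → Tue Nov 16 2032.
Next: December 2032 → Thu Dec 16 2032.
January 2033: Sun Jan 16 2033.
Next: February 2033 → Wed Feb 16 2033.
Next: March 2033 → Wed Mar 16 2033.
April 2033: Sat Apr 16 2033.
May 2033: Mon May 16 2033.

Mon May 16 2033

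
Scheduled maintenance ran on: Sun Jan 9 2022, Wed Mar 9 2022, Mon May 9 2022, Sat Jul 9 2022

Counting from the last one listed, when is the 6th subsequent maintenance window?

Each date is the 9th; the gaps (59, 61, 61) track the month lengths.
The rule is the 9th of every 2 months.
September 2022: Fri Sep 9 2022.
Next: November 2022 → Wed Nov 9 2022.
Next: January 2023 → Mon Jan 9 2023.
March 2023: Thu Mar 9 2023.
May 2023: Tue May 9 2023.
Next: July 2023 → Sun Jul 9 2023.

Sun Jul 9 2023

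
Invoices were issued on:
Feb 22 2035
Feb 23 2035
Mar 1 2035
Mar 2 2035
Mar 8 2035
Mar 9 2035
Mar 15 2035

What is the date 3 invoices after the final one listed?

Mar 23 2035

Every event lands on a Thursday or Friday (gaps cycle 1, 6, 1, 6, 1, 6).
So the schedule is: every Thursday and Friday.
The following Friday is Mar 16 2035.
The following Thursday is Mar 22 2035.
Next Friday: Mar 23 2035.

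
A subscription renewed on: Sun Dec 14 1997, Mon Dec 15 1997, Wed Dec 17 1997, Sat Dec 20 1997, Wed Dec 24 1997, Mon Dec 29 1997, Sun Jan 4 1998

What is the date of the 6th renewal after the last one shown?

Intervals are 1, 2, 3, 4, 5, 6 days — an arithmetic progression with common difference 1.
Next gap: 7 days. Sun Jan 4 1998 + 7 days = Sun Jan 11 1998.
Next gap: 8 days. Sun Jan 11 1998 + 8 days = Mon Jan 19 1998.
Next gap: 9 days. Mon Jan 19 1998 + 9 days = Wed Jan 28 1998.
Next gap: 10 days. Wed Jan 28 1998 + 10 days = Sat Feb 7 1998.
Next gap: 11 days. Sat Feb 7 1998 + 11 days = Wed Feb 18 1998.
Next gap: 12 days. Wed Feb 18 1998 + 12 days = Mon Mar 2 1998.

Mon Mar 2 1998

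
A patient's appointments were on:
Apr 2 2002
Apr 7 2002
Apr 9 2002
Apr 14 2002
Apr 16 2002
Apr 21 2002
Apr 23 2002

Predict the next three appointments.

Apr 28 2002, Apr 30 2002, May 5 2002

The gap pattern 5, 2, 5, 2, 5, 2 repeats every 2 events.
These are the Tuesdays and Sundays of each week.
The following Sunday is Apr 28 2002.
Next Tuesday: Apr 30 2002.
The following Sunday is May 5 2002.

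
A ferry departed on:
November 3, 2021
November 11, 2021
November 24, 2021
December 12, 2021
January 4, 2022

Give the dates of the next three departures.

Intervals are 8, 13, 18, 23 days — an arithmetic progression with common difference 5.
Next gap: 28 days. January 4, 2022 + 28 days = February 1, 2022.
Next gap: 33 days. February 1, 2022 + 33 days = March 6, 2022.
Next gap: 38 days. March 6, 2022 + 38 days = April 13, 2022.

February 1, 2022; March 6, 2022; April 13, 2022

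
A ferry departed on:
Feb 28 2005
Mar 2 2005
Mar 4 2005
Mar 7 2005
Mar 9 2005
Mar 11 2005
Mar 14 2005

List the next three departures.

The gap pattern 2, 2, 3, 2, 2, 3 repeats every 3 events.
These are the Mondays, Wednesdays and Fridays of each week.
Next Wednesday: Mar 16 2005.
Next Friday: Mar 18 2005.
Next Monday: Mar 21 2005.

Mar 16 2005, Mar 18 2005, Mar 21 2005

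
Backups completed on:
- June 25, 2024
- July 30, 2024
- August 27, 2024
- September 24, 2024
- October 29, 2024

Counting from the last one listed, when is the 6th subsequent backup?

Every date is a Tuesday; gaps 35, 28, 28, 35 days.
Each is the last Tuesday of its month (at least one falls on the 29th or later, ruling out '4th Tuesday').
November 2024 ends with Tuesday November 26, 2024.
December 2024 ends with Tuesday December 31, 2024.
January 2025 ends with Tuesday January 28, 2025.
Last Tuesday of February 2025: February 25, 2025.
March 2025 ends with Tuesday March 25, 2025.
April 2025 ends with Tuesday April 29, 2025.

April 29, 2025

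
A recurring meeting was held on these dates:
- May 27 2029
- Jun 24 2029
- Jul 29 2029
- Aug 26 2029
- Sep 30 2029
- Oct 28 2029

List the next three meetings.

Every date is a Sunday; gaps 28, 35, 28, 35, 28 days.
Each is the last Sunday of its month (at least one falls on the 29th or later, ruling out '4th Sunday').
November 2029 ends with Sunday Nov 25 2029.
December 2029 ends with Sunday Dec 30 2029.
Last Sunday of January 2030: Jan 27 2030.

Nov 25 2029, Dec 30 2029, Jan 27 2030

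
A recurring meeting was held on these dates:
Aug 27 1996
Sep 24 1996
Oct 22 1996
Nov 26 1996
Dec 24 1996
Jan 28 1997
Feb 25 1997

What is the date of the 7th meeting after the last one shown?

Gaps: 28, 28, 35, 28, 35, 28 days — a mix of 28 and 35. Every date is a Tuesday.
Each is the 4th Tuesday of its month.
March 1997 — 4th Tuesday is Mar 25 1997.
April 1997 — 4th Tuesday is Apr 22 1997.
May 1997 — 4th Tuesday is May 27 1997.
June 1997 — 4th Tuesday is Jun 24 1997.
July 1997 — 4th Tuesday is Jul 22 1997.
August 1997 — 4th Tuesday is Aug 26 1997.
4th Tuesday of September 1997: Sep 23 1997.

Sep 23 1997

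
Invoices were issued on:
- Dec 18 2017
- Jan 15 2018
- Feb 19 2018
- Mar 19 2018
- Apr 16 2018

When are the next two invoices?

All dates are Mondays, 28, 35, 28, 28 days apart.
Specifically, the 3rd Monday of each month.
May 2018 — 3rd Monday is May 21 2018.
3rd Monday of June 2018: Jun 18 2018.

May 21 2018, Jun 18 2018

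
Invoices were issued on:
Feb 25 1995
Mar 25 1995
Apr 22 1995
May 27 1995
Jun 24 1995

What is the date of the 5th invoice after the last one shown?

Nov 25 1995

These are Saturdays at 28- or 35-day spacing (28, 28, 35, 28).
The pattern: 4th Saturday of the month.
July 1995 — 4th Saturday is Jul 22 1995.
4th Saturday of August 1995: Aug 26 1995.
September 1995 — 4th Saturday is Sep 23 1995.
October 1995 — 4th Saturday is Oct 28 1995.
November 1995 — 4th Saturday is Nov 25 1995.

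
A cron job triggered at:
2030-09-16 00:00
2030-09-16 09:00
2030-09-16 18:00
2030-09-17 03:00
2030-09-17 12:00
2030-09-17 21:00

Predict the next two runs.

The interval is a steady 9 hours (9, 9, 9, 9, 9).
2030-09-17 21:00 + 9 h = 2030-09-18 06:00.
2030-09-18 06:00 + 9 h = 2030-09-18 15:00.

2030-09-18 06:00, 2030-09-18 15:00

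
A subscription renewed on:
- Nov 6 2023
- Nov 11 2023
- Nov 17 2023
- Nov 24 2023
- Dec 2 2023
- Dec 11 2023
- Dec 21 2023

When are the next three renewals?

Gaps: 5, 6, 7, 8, 9, 10 days — each gap is 1 larger than the previous one.
Next gap: 11 days. Dec 21 2023 + 11 days = Jan 1 2024.
Next gap: 12 days. Jan 1 2024 + 12 days = Jan 13 2024.
Next gap: 13 days. Jan 13 2024 + 13 days = Jan 26 2024.

Jan 1 2024, Jan 13 2024, Jan 26 2024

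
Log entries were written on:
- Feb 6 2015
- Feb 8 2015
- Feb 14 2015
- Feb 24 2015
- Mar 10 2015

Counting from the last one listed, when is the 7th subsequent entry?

Oct 6 2015

Intervals are 2, 6, 10, 14 days — an arithmetic progression with common difference 4.
Next gap: 18 days. Mar 10 2015 + 18 days = Mar 28 2015.
Next gap: 22 days. Mar 28 2015 + 22 days = Apr 19 2015.
Next gap: 26 days. Apr 19 2015 + 26 days = May 15 2015.
Next gap: 30 days. May 15 2015 + 30 days = Jun 14 2015.
Next gap: 34 days. Jun 14 2015 + 34 days = Jul 18 2015.
Next gap: 38 days. Jul 18 2015 + 38 days = Aug 25 2015.
Next gap: 42 days. Aug 25 2015 + 42 days = Oct 6 2015.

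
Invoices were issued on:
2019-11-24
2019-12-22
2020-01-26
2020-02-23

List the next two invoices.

These are Sundays at 28- or 35-day spacing (28, 35, 28).
The pattern: 4th Sunday of the month.
March 2020 — 4th Sunday is 2020-03-22.
4th Sunday of April 2020: 2020-04-26.

2020-03-22, 2020-04-26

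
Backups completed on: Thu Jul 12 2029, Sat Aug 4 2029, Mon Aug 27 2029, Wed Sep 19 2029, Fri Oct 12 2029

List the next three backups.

Sun Nov 4 2029, Tue Nov 27 2029, Thu Dec 20 2029

Every event comes 23 days after the last (23, 23, 23, 23).
Fri Oct 12 2029 + 23 days = Sun Nov 4 2029.
Sun Nov 4 2029 + 23 days = Tue Nov 27 2029.
Tue Nov 27 2029 + 23 days = Thu Dec 20 2029.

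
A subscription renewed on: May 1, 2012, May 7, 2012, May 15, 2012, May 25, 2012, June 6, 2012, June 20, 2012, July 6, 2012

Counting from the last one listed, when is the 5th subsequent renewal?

October 24, 2012

Intervals are 6, 8, 10, 12, 14, 16 days — an arithmetic progression with common difference 2.
Next gap: 18 days. July 6, 2012 + 18 days = July 24, 2012.
Next gap: 20 days. July 24, 2012 + 20 days = August 13, 2012.
Next gap: 22 days. August 13, 2012 + 22 days = September 4, 2012.
Next gap: 24 days. September 4, 2012 + 24 days = September 28, 2012.
Next gap: 26 days. September 28, 2012 + 26 days = October 24, 2012.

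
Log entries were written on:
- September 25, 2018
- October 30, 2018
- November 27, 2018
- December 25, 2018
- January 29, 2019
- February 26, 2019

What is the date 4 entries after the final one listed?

June 25, 2019

All Tuesdays; the gaps (35, 28, 28, 35, 28) vary with month length.
This is the last Tuesday of each month.
March 2019 ends with Tuesday March 26, 2019.
Last Tuesday of April 2019: April 30, 2019.
May 2019 ends with Tuesday May 28, 2019.
June 2019 ends with Tuesday June 25, 2019.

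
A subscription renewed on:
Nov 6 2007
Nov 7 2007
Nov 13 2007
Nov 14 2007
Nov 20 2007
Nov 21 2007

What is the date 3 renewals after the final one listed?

The gap pattern 1, 6, 1, 6, 1 repeats every 2 events.
These are the Tuesdays and Wednesdays of each week.
The following Tuesday is Nov 27 2007.
The following Wednesday is Nov 28 2007.
Next Tuesday: Dec 4 2007.

Dec 4 2007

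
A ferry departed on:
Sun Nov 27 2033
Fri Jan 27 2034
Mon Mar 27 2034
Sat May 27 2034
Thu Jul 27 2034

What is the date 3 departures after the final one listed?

The day-of-month is always 27 (61, 59, 61, 61 days between events).
So this recurs on the 27th of every 2 months.
September 2034: Wed Sep 27 2034.
November 2034: Mon Nov 27 2034.
Next: January 2035 → Sat Jan 27 2035.

Sat Jan 27 2035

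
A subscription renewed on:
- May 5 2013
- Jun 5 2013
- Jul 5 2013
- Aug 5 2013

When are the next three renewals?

Sep 5 2013, Oct 5 2013, Nov 5 2013

Each date is the 5th; the gaps (31, 30, 31) track the month lengths.
The rule is the 5th of each month.
September 2013: Sep 5 2013.
October 2013: Oct 5 2013.
November 2013: Nov 5 2013.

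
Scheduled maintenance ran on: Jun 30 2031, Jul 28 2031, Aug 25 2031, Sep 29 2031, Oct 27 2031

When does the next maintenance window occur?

All Mondays; the gaps (28, 28, 35, 28) vary with month length.
This is the last Monday of each month.
November 2031 ends with Monday Nov 24 2031.

Nov 24 2031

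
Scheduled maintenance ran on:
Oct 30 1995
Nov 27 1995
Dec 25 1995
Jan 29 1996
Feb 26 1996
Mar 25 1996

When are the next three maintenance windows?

These are Mondays with 28, 28, 35, 28, 28-day gaps.
Each is the final Monday of its month — Oct 30 1995 is past the 28th, so '4th Monday' doesn't fit.
April 1996 ends with Monday Apr 29 1996.
Last Monday of May 1996: May 27 1996.
June 1996 ends with Monday Jun 24 1996.

Apr 29 1996, May 27 1996, Jun 24 1996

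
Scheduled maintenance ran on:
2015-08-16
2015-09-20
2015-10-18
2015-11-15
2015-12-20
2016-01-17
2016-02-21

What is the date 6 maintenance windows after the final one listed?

2016-08-21

All dates are Sundays, 35, 28, 28, 35, 28, 35 days apart.
Specifically, the 3rd Sunday of each month.
3rd Sunday of March 2016: 2016-03-20.
April 2016 — 3rd Sunday is 2016-04-17.
May 2016 — 3rd Sunday is 2016-05-15.
June 2016 — 3rd Sunday is 2016-06-19.
July 2016 — 3rd Sunday is 2016-07-17.
3rd Sunday of August 2016: 2016-08-21.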